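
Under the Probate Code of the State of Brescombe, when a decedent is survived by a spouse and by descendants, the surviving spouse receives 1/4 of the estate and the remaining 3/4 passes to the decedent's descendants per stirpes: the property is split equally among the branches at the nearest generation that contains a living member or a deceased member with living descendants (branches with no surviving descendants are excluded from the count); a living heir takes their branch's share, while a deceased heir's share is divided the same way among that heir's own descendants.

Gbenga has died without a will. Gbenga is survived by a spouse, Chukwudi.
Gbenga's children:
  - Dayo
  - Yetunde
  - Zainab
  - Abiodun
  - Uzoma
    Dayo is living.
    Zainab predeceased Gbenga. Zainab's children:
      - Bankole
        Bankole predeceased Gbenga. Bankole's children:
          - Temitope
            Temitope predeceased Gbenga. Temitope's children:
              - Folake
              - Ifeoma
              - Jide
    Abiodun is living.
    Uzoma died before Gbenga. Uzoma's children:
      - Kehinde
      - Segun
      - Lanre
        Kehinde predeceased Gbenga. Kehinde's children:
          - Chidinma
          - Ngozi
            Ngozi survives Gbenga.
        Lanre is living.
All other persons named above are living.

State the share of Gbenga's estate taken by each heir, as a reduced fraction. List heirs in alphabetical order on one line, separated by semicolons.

Chukwudi, as surviving spouse, takes 1/4.
The remaining 3/4 passes to Gbenga's descendants per stirpes.
The 3/4 is divided into 5 equal shares of 3/20 among Dayo, Yetunde, Zainab, Abiodun, Uzoma.
Dayo is living and takes 3/20.
Yetunde is living and takes 3/20.
Zainab predeceased; the 3/20 allotted to Zainab's branch passes to Zainab's issue by representation.
Bankole's line is the sole branch at this level, so the full 3/20 passes to Bankole's issue by representation.
Temitope's line is the sole branch at this level, so the full 3/20 passes to Temitope's issue by representation.
The 3/20 is divided into 3 equal shares of 1/20 among Folake, Ifeoma, Jide.
Folake is living and takes 1/20.
Ifeoma is living and takes 1/20.
Jide is living and takes 1/20.
Abiodun is living and takes 3/20.
Uzoma predeceased; the 3/20 allotted to Uzoma's branch passes to Uzoma's issue by representation.
The 3/20 is divided into 3 equal shares of 1/20 among Kehinde, Segun, Lanre.
Kehinde predeceased; the 1/20 allotted to Kehinde's branch passes to Kehinde's issue by representation.
The 1/20 is divided into 2 equal shares of 1/40 among Chidinma, Ngozi.
Chidinma is living and takes 1/40.
Ngozi is living and takes 1/40.
Segun is living and takes 1/20.
Lanre is living and takes 1/20.

Abiodun 3/20; Chidinma 1/40; Chukwudi 1/4; Dayo 3/20; Folake 1/20; Ifeoma 1/20; Jide 1/20; Lanre 1/20; Ngozi 1/40; Segun 1/20; Yetunde 3/20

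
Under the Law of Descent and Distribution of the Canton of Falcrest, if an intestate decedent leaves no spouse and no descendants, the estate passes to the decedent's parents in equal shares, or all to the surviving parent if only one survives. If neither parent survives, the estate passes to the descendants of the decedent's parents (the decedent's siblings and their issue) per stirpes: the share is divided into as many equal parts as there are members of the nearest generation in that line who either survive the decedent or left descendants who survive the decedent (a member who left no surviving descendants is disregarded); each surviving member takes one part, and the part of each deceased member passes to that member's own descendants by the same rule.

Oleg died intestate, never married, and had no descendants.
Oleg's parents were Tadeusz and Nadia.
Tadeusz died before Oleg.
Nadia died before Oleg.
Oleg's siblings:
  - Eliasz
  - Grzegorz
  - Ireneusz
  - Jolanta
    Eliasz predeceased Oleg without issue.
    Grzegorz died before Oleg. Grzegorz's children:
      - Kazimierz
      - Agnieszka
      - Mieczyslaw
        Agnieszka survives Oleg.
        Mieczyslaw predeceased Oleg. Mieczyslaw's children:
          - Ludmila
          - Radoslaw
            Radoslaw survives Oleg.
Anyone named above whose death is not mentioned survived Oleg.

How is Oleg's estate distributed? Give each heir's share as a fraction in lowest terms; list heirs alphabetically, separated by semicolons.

Agnieszka 1/9; Ireneusz 1/3; Jolanta 1/3; Kazimierz 1/9; Ludmila 1/18; Radoslaw 1/18

Neither parent survives and there are no descendants, so the estate passes to Oleg's siblings and their issue per stirpes.
Eliasz left no surviving issue, so that branch lapses and is disregarded.
The estate is divided into 3 equal shares of 1/3 among Grzegorz, Ireneusz, Jolanta.
Grzegorz predeceased; the 1/3 allotted to Grzegorz's branch passes to Grzegorz's issue by representation.
The 1/3 is divided into 3 equal shares of 1/9 among Kazimierz, Agnieszka, Mieczyslaw.
Kazimierz is living and takes 1/9.
Agnieszka is living and takes 1/9.
Mieczyslaw predeceased; the 1/9 allotted to Mieczyslaw's branch passes to Mieczyslaw's issue by representation.
The 1/9 is divided into 2 equal shares of 1/18 among Ludmila, Radoslaw.
Ludmila is living and takes 1/18.
Radoslaw is living and takes 1/18.
Ireneusz is living and takes 1/3.
Jolanta is living and takes 1/3.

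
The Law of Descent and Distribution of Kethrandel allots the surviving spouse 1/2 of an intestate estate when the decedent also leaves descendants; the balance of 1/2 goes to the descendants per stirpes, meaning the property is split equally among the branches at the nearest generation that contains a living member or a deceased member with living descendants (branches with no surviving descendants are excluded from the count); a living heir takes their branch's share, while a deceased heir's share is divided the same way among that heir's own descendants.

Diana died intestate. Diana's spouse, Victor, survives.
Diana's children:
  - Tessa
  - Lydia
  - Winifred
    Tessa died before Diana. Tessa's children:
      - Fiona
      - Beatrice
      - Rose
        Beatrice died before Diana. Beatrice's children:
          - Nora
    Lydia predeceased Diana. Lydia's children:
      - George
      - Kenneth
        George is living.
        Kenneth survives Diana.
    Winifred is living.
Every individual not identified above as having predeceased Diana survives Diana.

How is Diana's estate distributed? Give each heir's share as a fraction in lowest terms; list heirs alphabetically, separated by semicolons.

Victor, as surviving spouse, takes 1/2.
The remaining 1/2 passes to Diana's descendants per stirpes.
The 1/2 is divided into 3 equal shares of 1/6 among Tessa, Lydia, Winifred.
Tessa predeceased; the 1/6 allotted to Tessa's branch passes to Tessa's issue by representation.
The 1/6 is divided into 3 equal shares of 1/18 among Fiona, Beatrice, Rose.
Fiona is living and takes 1/18.
Beatrice predeceased; the 1/18 allotted to Beatrice's branch passes to Beatrice's issue by representation.
Nora is the sole taker at this level and receives the full 1/18.
Rose is living and takes 1/18.
Lydia predeceased; the 1/6 allotted to Lydia's branch passes to Lydia's issue by representation.
The 1/6 is divided into 2 equal shares of 1/12 among George, Kenneth.
George is living and takes 1/12.
Kenneth is living and takes 1/12.
Winifred is living and takes 1/6.

Fiona 1/18; George 1/12; Kenneth 1/12; Nora 1/18; Rose 1/18; Victor 1/2; Winifred 1/6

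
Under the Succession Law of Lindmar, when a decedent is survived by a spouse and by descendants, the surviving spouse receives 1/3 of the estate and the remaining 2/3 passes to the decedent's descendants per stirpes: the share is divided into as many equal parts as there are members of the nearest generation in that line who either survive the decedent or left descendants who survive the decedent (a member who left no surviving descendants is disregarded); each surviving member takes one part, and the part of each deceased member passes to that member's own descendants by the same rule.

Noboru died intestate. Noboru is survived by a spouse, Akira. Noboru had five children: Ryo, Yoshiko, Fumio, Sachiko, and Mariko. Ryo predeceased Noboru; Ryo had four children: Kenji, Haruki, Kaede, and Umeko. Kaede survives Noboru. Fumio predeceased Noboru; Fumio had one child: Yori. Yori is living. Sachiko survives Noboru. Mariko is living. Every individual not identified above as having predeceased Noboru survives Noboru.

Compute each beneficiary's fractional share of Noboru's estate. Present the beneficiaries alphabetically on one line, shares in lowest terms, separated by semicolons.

Akira, as surviving spouse, takes 1/3.
The remaining 2/3 passes to Noboru's descendants per stirpes.
The 2/3 is divided into 5 equal shares of 2/15 among Ryo, Yoshiko, Fumio, Sachiko, Mariko.
Ryo predeceased; the 2/15 allotted to Ryo's branch passes to Ryo's issue by representation.
The 2/15 is divided into 4 equal shares of 1/30 among Kenji, Haruki, Kaede, Umeko.
Kenji is living and takes 1/30.
Haruki is living and takes 1/30.
Kaede is living and takes 1/30.
Umeko is living and takes 1/30.
Yoshiko is living and takes 2/15.
Fumio predeceased; the 2/15 allotted to Fumio's branch passes to Fumio's issue by representation.
Yori is the sole taker at this level and receives the full 2/15.
Sachiko is living and takes 2/15.
Mariko is living and takes 2/15.

Akira 1/3; Haruki 1/30; Kaede 1/30; Kenji 1/30; Mariko 2/15; Sachiko 2/15; Umeko 1/30; Yori 2/15; Yoshiko 2/15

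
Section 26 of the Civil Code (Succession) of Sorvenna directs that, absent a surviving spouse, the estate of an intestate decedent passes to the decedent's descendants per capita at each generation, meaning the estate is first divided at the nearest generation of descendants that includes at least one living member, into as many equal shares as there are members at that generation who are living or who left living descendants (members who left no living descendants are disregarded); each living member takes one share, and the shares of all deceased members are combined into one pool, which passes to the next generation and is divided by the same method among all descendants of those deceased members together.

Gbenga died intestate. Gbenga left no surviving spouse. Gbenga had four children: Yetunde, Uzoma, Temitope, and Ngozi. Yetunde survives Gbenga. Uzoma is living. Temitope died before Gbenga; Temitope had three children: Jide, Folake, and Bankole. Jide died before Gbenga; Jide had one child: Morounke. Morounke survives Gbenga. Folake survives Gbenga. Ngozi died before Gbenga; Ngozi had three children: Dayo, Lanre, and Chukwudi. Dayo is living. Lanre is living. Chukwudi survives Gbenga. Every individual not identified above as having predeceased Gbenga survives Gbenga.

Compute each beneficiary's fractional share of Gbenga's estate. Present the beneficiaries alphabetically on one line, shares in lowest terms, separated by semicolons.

Bankole 1/12; Chukwudi 1/12; Dayo 1/12; Folake 1/12; Lanre 1/12; Morounke 1/12; Uzoma 1/4; Yetunde 1/4

There is no surviving spouse, so the entire estate passes to Gbenga's descendants per capita at each generation.
At generation 1 (Yetunde, Uzoma, Temitope, Ngozi) there are 4 shares of (1)/4 = 1/4 each.
Living: Yetunde and Uzoma — each takes 1/4.
Deceased: Temitope and Ngozi. Their combined 1/2 is pooled and carried to generation 2.
At generation 2 (Jide, Folake, Bankole, Dayo, Lanre, Chukwudi) there are 6 shares of (1/2)/6 = 1/12 each.
Living: Folake, Bankole, Dayo, Lanre, and Chukwudi — each takes 1/12.
Deceased: Jide. That 1/12 share is carried to generation 3.
At generation 3 (Morounke) there are 1 shares of (1/12)/1 = 1/12 each.
Living: Morounke — each takes 1/12.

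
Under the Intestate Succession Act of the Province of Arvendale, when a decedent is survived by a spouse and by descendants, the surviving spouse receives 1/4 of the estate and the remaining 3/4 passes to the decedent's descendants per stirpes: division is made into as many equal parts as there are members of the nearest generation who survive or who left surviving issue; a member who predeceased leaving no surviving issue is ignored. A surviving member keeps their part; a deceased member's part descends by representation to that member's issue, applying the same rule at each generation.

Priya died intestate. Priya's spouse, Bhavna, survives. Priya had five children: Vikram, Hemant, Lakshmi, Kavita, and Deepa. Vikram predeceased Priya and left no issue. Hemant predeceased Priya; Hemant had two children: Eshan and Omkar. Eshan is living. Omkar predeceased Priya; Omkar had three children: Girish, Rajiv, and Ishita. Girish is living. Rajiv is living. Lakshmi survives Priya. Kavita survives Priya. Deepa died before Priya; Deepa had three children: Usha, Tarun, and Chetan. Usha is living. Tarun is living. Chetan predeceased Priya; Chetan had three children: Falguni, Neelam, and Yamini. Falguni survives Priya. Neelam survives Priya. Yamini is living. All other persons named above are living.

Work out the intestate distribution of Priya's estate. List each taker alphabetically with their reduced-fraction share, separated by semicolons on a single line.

Bhavna, as surviving spouse, takes 1/4.
The remaining 3/4 passes to Priya's descendants per stirpes.
Vikram left no surviving issue, so that branch lapses and is disregarded.
The 3/4 is divided into 4 equal shares of 3/16 among Hemant, Lakshmi, Kavita, Deepa.
Hemant predeceased; the 3/16 allotted to Hemant's branch passes to Hemant's issue by representation.
The 3/16 is divided into 2 equal shares of 3/32 among Eshan, Omkar.
Eshan is living and takes 3/32.
Omkar predeceased; the 3/32 allotted to Omkar's branch passes to Omkar's issue by representation.
The 3/32 is divided into 3 equal shares of 1/32 among Girish, Rajiv, Ishita.
Girish is living and takes 1/32.
Rajiv is living and takes 1/32.
Ishita is living and takes 1/32.
Lakshmi is living and takes 3/16.
Kavita is living and takes 3/16.
Deepa predeceased; the 3/16 allotted to Deepa's branch passes to Deepa's issue by representation.
The 3/16 is divided into 3 equal shares of 1/16 among Usha, Tarun, Chetan.
Usha is living and takes 1/16.
Tarun is living and takes 1/16.
Chetan predeceased; the 1/16 allotted to Chetan's branch passes to Chetan's issue by representation.
The 1/16 is divided into 3 equal shares of 1/48 among Falguni, Neelam, Yamini.
Falguni is living and takes 1/48.
Neelam is living and takes 1/48.
Yamini is living and takes 1/48.

Bhavna 1/4; Eshan 3/32; Falguni 1/48; Girish 1/32; Ishita 1/32; Kavita 3/16; Lakshmi 3/16; Neelam 1/48; Rajiv 1/32; Tarun 1/16; Usha 1/16; Yamini 1/48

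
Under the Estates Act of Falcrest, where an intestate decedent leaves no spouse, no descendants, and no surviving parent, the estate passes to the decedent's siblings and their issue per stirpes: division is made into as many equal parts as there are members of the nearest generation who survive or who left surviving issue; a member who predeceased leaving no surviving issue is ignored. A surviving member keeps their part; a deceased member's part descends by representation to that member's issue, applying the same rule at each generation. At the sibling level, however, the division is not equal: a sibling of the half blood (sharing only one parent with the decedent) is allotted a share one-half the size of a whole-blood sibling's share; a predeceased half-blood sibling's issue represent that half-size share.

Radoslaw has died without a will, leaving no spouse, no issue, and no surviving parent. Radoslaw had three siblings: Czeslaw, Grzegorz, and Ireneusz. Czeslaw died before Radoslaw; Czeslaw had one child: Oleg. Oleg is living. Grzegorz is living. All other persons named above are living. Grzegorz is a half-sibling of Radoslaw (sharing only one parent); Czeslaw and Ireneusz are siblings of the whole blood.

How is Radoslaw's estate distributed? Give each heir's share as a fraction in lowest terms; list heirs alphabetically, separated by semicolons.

No spouse, descendants, or parent survives, so the estate passes to Radoslaw's siblings per stirpes.
Half-blood siblings count for one-half the weight of whole-blood siblings at the initial division.
Dividing 1 in proportion to weights (total weight 5/2): Czeslaw (weight 1) → 2/5; Grzegorz (weight 1/2) → 1/5; Ireneusz (weight 1) → 2/5.
Czeslaw predeceased; the 2/5 allotted to Czeslaw's branch passes to Czeslaw's issue by representation.
Oleg is the sole taker at this level and receives the full 2/5.
Grzegorz is living and takes 1/5.
Ireneusz is living and takes 2/5.

Grzegorz 1/5; Ireneusz 2/5; Oleg 2/5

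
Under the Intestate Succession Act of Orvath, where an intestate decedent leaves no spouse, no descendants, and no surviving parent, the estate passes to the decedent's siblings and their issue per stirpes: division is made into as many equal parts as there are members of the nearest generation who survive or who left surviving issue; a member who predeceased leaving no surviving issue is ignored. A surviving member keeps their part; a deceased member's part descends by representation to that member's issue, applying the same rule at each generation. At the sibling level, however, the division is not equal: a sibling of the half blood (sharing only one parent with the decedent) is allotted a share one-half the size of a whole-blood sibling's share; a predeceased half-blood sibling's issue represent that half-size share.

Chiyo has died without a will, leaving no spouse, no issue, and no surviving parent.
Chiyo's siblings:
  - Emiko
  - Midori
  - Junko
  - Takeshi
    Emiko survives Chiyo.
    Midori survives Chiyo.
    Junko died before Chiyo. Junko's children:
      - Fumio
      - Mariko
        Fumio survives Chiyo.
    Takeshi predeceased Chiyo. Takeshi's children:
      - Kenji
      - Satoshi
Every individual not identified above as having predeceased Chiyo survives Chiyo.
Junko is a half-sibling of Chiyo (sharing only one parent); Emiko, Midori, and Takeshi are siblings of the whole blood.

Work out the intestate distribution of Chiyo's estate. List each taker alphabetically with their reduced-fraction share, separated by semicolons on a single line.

No spouse, descendants, or parent survives, so the estate passes to Chiyo's siblings per stirpes.
Half-blood siblings count for one-half the weight of whole-blood siblings at the initial division.
Dividing 1 in proportion to weights (total weight 7/2): Emiko (weight 1) → 2/7; Midori (weight 1) → 2/7; Junko (weight 1/2) → 1/7; Takeshi (weight 1) → 2/7.
Emiko is living and takes 2/7.
Midori is living and takes 2/7.
Junko predeceased; the 1/7 allotted to Junko's branch passes to Junko's issue by representation.
The 1/7 is divided into 2 equal shares of 1/14 among Fumio, Mariko.
Fumio is living and takes 1/14.
Mariko is living and takes 1/14.
Takeshi predeceased; the 2/7 allotted to Takeshi's branch passes to Takeshi's issue by representation.
The 2/7 is divided into 2 equal shares of 1/7 among Kenji, Satoshi.
Kenji is living and takes 1/7.
Satoshi is living and takes 1/7.

Emiko 2/7; Fumio 1/14; Kenji 1/7; Mariko 1/14; Midori 2/7; Satoshi 1/7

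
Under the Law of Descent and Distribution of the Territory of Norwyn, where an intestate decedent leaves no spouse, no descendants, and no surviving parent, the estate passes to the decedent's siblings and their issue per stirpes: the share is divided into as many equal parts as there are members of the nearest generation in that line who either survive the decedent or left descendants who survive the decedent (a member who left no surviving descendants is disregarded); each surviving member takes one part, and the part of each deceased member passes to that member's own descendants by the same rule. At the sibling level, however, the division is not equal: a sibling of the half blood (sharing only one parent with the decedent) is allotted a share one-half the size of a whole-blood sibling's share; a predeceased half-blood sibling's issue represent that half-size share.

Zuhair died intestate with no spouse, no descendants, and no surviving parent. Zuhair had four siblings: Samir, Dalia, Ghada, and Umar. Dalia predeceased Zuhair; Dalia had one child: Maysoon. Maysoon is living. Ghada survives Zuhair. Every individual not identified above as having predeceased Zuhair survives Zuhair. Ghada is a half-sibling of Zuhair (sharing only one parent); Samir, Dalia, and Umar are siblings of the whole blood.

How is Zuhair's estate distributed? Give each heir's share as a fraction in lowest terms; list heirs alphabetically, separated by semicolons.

Ghada 1/7; Maysoon 2/7; Samir 2/7; Umar 2/7

No spouse, descendants, or parent survives, so the estate passes to Zuhair's siblings per stirpes.
Half-blood siblings count for one-half the weight of whole-blood siblings at the initial division.
Dividing 1 in proportion to weights (total weight 7/2): Samir (weight 1) → 2/7; Dalia (weight 1) → 2/7; Ghada (weight 1/2) → 1/7; Umar (weight 1) → 2/7.
Samir is living and takes 2/7.
Dalia predeceased; the 2/7 allotted to Dalia's branch passes to Dalia's issue by representation.
Maysoon is the sole taker at this level and receives the full 2/7.
Ghada is living and takes 1/7.
Umar is living and takes 2/7.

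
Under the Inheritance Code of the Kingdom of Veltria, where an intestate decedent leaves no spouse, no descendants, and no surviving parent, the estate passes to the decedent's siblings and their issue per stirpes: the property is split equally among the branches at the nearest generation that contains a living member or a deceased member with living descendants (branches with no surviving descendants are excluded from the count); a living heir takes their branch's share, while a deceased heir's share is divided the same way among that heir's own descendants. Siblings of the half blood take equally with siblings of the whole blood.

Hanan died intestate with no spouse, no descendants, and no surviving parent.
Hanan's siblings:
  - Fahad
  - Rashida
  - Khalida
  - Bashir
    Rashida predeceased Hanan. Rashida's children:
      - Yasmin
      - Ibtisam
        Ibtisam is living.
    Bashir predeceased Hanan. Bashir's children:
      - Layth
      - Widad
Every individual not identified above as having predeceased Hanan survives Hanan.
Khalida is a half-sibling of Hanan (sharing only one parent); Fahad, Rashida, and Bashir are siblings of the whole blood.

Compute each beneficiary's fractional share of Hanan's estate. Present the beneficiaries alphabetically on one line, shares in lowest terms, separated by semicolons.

Fahad 1/4; Ibtisam 1/8; Khalida 1/4; Layth 1/8; Widad 1/8; Yasmin 1/8

No spouse, descendants, or parent survives, so the estate passes to Hanan's siblings per stirpes.
Half-blood and whole-blood siblings take equally under the stated rule.
The estate is divided into 4 equal shares of 1/4 among Fahad, Rashida, Khalida, Bashir.
Fahad is living and takes 1/4.
Rashida predeceased; the 1/4 allotted to Rashida's branch passes to Rashida's issue by representation.
The 1/4 is divided into 2 equal shares of 1/8 among Yasmin, Ibtisam.
Yasmin is living and takes 1/8.
Ibtisam is living and takes 1/8.
Khalida is living and takes 1/4.
Bashir predeceased; the 1/4 allotted to Bashir's branch passes to Bashir's issue by representation.
The 1/4 is divided into 2 equal shares of 1/8 among Layth, Widad.
Layth is living and takes 1/8.
Widad is living and takes 1/8.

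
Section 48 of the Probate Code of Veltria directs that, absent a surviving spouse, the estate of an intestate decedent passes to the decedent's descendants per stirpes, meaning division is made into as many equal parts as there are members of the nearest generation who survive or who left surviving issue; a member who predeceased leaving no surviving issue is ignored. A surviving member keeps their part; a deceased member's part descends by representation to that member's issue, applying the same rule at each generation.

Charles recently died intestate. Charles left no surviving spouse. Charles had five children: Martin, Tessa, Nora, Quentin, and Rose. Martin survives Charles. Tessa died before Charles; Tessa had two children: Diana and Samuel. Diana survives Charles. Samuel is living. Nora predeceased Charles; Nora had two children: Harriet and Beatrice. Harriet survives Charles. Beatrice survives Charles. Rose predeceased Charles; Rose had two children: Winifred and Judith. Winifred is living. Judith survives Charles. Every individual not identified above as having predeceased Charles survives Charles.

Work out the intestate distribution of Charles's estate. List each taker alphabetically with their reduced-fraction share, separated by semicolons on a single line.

Beatrice 1/10; Diana 1/10; Harriet 1/10; Judith 1/10; Martin 1/5; Quentin 1/5; Samuel 1/10; Winifred 1/10

There is no surviving spouse, so the entire estate passes to Charles's descendants per stirpes.
The estate is divided into 5 equal shares of 1/5 among Martin, Tessa, Nora, Quentin, Rose.
Martin is living and takes 1/5.
Tessa predeceased; the 1/5 allotted to Tessa's branch passes to Tessa's issue by representation.
The 1/5 is divided into 2 equal shares of 1/10 among Diana, Samuel.
Diana is living and takes 1/10.
Samuel is living and takes 1/10.
Nora predeceased; the 1/5 allotted to Nora's branch passes to Nora's issue by representation.
The 1/5 is divided into 2 equal shares of 1/10 among Harriet, Beatrice.
Harriet is living and takes 1/10.
Beatrice is living and takes 1/10.
Quentin is living and takes 1/5.
Rose predeceased; the 1/5 allotted to Rose's branch passes to Rose's issue by representation.
The 1/5 is divided into 2 equal shares of 1/10 among Winifred, Judith.
Winifred is living and takes 1/10.
Judith is living and takes 1/10.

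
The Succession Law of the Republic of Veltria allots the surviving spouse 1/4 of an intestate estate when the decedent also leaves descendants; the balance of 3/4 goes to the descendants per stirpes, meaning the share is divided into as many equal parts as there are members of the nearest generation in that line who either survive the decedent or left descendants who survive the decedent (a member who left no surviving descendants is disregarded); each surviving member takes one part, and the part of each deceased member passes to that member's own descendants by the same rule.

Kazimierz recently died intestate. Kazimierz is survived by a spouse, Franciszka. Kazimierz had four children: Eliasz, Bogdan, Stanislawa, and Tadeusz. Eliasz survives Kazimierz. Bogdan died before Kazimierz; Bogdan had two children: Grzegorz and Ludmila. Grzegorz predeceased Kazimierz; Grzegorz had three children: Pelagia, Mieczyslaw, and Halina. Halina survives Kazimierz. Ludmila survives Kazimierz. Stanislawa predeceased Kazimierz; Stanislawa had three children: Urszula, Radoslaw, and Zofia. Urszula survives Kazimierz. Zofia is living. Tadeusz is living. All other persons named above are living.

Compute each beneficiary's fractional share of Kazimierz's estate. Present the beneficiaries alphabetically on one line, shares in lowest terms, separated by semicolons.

Eliasz 3/16; Franciszka 1/4; Halina 1/32; Ludmila 3/32; Mieczyslaw 1/32; Pelagia 1/32; Radoslaw 1/16; Tadeusz 3/16; Urszula 1/16; Zofia 1/16

Franciszka, as surviving spouse, takes 1/4.
The remaining 3/4 passes to Kazimierz's descendants per stirpes.
The 3/4 is divided into 4 equal shares of 3/16 among Eliasz, Bogdan, Stanislawa, Tadeusz.
Eliasz is living and takes 3/16.
Bogdan predeceased; the 3/16 allotted to Bogdan's branch passes to Bogdan's issue by representation.
The 3/16 is divided into 2 equal shares of 3/32 among Grzegorz, Ludmila.
Grzegorz predeceased; the 3/32 allotted to Grzegorz's branch passes to Grzegorz's issue by representation.
The 3/32 is divided into 3 equal shares of 1/32 among Pelagia, Mieczyslaw, Halina.
Pelagia is living and takes 1/32.
Mieczyslaw is living and takes 1/32.
Halina is living and takes 1/32.
Ludmila is living and takes 3/32.
Stanislawa predeceased; the 3/16 allotted to Stanislawa's branch passes to Stanislawa's issue by representation.
The 3/16 is divided into 3 equal shares of 1/16 among Urszula, Radoslaw, Zofia.
Urszula is living and takes 1/16.
Radoslaw is living and takes 1/16.
Zofia is living and takes 1/16.
Tadeusz is living and takes 3/16.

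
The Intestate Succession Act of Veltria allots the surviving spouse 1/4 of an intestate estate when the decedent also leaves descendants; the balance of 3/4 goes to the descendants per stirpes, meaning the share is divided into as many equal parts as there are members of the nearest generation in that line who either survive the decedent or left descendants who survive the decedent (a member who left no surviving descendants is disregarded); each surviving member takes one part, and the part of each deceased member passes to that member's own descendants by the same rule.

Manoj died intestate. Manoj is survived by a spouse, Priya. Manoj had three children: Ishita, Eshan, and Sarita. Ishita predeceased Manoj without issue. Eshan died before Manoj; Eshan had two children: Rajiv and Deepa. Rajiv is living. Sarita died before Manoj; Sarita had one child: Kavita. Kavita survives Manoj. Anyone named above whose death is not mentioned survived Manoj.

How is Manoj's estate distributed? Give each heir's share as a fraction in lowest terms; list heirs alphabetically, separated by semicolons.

Priya, as surviving spouse, takes 1/4.
The remaining 3/4 passes to Manoj's descendants per stirpes.
Ishita left no surviving issue, so that branch lapses and is disregarded.
The 3/4 is divided into 2 equal shares of 3/8 among Eshan, Sarita.
Eshan predeceased; the 3/8 allotted to Eshan's branch passes to Eshan's issue by representation.
The 3/8 is divided into 2 equal shares of 3/16 among Rajiv, Deepa.
Rajiv is living and takes 3/16.
Deepa is living and takes 3/16.
Sarita predeceased; the 3/8 allotted to Sarita's branch passes to Sarita's issue by representation.
Kavita is the sole taker at this level and receives the full 3/8.

Deepa 3/16; Kavita 3/8; Priya 1/4; Rajiv 3/16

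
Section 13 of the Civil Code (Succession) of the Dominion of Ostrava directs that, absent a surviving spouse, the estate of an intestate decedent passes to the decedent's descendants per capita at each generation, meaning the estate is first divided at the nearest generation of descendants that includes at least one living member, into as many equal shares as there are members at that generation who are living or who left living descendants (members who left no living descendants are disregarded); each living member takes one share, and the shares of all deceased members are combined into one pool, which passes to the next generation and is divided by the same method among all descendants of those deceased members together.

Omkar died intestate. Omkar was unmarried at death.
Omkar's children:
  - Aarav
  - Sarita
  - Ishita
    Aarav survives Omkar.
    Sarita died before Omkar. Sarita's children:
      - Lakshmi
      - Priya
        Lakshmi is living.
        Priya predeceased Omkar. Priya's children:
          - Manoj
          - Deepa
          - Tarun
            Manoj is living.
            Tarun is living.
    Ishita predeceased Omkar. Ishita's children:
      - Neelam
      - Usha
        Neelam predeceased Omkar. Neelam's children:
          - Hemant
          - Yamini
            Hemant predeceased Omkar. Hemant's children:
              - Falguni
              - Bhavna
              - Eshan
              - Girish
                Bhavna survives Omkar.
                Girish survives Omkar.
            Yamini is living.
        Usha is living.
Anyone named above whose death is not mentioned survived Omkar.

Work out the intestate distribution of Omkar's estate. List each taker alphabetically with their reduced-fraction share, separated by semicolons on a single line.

Aarav 1/3; Bhavna 1/60; Deepa 1/15; Eshan 1/60; Falguni 1/60; Girish 1/60; Lakshmi 1/6; Manoj 1/15; Tarun 1/15; Usha 1/6; Yamini 1/15

There is no surviving spouse, so the entire estate passes to Omkar's descendants per capita at each generation.
At generation 1 (Aarav, Sarita, Ishita) there are 3 shares of (1)/3 = 1/3 each.
Living: Aarav — each takes 1/3.
Deceased: Sarita and Ishita. Their combined 2/3 is pooled and carried to generation 2.
At generation 2 (Lakshmi, Priya, Neelam, Usha) there are 4 shares of (2/3)/4 = 1/6 each.
Living: Lakshmi and Usha — each takes 1/6.
Deceased: Priya and Neelam. Their combined 1/3 is pooled and carried to generation 3.
At generation 3 (Manoj, Deepa, Tarun, Hemant, Yamini) there are 5 shares of (1/3)/5 = 1/15 each.
Living: Manoj, Deepa, Tarun, and Yamini — each takes 1/15.
Deceased: Hemant. That 1/15 share is carried to generation 4.
At generation 4 (Falguni, Bhavna, Eshan, Girish) there are 4 shares of (1/15)/4 = 1/60 each.
Living: Falguni, Bhavna, Eshan, and Girish — each takes 1/60.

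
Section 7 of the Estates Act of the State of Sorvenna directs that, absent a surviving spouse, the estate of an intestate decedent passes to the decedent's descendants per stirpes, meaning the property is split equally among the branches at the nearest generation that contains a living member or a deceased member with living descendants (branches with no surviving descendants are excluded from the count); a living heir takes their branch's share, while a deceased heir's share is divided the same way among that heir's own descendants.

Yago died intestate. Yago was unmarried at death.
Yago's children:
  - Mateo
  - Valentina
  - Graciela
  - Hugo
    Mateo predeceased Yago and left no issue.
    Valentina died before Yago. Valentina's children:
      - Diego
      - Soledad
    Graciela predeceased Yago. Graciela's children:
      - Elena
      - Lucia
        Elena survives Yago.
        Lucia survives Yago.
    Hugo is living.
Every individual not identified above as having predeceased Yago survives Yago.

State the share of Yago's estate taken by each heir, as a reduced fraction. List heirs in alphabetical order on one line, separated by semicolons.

There is no surviving spouse, so the entire estate passes to Yago's descendants per stirpes.
Mateo left no surviving issue, so that branch lapses and is disregarded.
The estate is divided into 3 equal shares of 1/3 among Valentina, Graciela, Hugo.
Valentina predeceased; the 1/3 allotted to Valentina's branch passes to Valentina's issue by representation.
The 1/3 is divided into 2 equal shares of 1/6 among Diego, Soledad.
Diego is living and takes 1/6.
Soledad is living and takes 1/6.
Graciela predeceased; the 1/3 allotted to Graciela's branch passes to Graciela's issue by representation.
The 1/3 is divided into 2 equal shares of 1/6 among Elena, Lucia.
Elena is living and takes 1/6.
Lucia is living and takes 1/6.
Hugo is living and takes 1/3.

Diego 1/6; Elena 1/6; Hugo 1/3; Lucia 1/6; Soledad 1/6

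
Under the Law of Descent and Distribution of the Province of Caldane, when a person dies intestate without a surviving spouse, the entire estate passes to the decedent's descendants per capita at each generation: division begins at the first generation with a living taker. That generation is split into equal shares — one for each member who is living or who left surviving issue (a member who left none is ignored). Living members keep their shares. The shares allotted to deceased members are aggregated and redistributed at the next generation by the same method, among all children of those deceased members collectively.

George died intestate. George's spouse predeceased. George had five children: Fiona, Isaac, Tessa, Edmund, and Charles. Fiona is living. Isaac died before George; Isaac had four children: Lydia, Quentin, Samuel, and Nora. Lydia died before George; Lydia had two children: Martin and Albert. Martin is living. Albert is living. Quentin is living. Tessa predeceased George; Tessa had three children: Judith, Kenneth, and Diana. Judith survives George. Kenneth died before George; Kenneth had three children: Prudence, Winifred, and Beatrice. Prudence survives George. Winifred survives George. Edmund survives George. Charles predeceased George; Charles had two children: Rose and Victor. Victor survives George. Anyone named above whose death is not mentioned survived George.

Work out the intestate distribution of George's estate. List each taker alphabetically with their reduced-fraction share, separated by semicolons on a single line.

Albert 2/75; Beatrice 2/75; Diana 1/15; Edmund 1/5; Fiona 1/5; Judith 1/15; Martin 2/75; Nora 1/15; Prudence 2/75; Quentin 1/15; Rose 1/15; Samuel 1/15; Victor 1/15; Winifred 2/75

There is no surviving spouse, so the entire estate passes to George's descendants per capita at each generation.
At generation 1 (Fiona, Isaac, Tessa, Edmund, Charles) there are 5 shares of (1)/5 = 1/5 each.
Living: Fiona and Edmund — each takes 1/5.
Deceased: Isaac, Tessa, and Charles. Their combined 3/5 is pooled and carried to generation 2.
At generation 2 (Lydia, Quentin, Samuel, Nora, Judith, Kenneth, Diana, Rose, Victor) there are 9 shares of (3/5)/9 = 1/15 each.
Living: Quentin, Samuel, Nora, Judith, Diana, Rose, and Victor — each takes 1/15.
Deceased: Lydia and Kenneth. Their combined 2/15 is pooled and carried to generation 3.
At generation 3 (Martin, Albert, Prudence, Winifred, Beatrice) there are 5 shares of (2/15)/5 = 2/75 each.
Living: Martin, Albert, Prudence, Winifred, and Beatrice — each takes 2/75.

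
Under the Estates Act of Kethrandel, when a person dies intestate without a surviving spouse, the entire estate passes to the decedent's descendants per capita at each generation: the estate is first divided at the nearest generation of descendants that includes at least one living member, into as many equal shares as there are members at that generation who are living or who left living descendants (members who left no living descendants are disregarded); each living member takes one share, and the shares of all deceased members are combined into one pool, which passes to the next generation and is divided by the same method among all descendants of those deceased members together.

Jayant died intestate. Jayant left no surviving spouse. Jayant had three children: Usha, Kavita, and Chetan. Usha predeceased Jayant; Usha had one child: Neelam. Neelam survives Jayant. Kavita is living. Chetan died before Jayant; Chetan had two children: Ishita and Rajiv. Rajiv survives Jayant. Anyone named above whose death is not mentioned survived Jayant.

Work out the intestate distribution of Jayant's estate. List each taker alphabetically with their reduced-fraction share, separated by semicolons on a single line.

There is no surviving spouse, so the entire estate passes to Jayant's descendants per capita at each generation.
At generation 1 (Usha, Kavita, Chetan) there are 3 shares of (1)/3 = 1/3 each.
Living: Kavita — each takes 1/3.
Deceased: Usha and Chetan. Their combined 2/3 is pooled and carried to generation 2.
At generation 2 (Neelam, Ishita, Rajiv) there are 3 shares of (2/3)/3 = 2/9 each.
Living: Neelam, Ishita, and Rajiv — each takes 2/9.

Ishita 2/9; Kavita 1/3; Neelam 2/9; Rajiv 2/9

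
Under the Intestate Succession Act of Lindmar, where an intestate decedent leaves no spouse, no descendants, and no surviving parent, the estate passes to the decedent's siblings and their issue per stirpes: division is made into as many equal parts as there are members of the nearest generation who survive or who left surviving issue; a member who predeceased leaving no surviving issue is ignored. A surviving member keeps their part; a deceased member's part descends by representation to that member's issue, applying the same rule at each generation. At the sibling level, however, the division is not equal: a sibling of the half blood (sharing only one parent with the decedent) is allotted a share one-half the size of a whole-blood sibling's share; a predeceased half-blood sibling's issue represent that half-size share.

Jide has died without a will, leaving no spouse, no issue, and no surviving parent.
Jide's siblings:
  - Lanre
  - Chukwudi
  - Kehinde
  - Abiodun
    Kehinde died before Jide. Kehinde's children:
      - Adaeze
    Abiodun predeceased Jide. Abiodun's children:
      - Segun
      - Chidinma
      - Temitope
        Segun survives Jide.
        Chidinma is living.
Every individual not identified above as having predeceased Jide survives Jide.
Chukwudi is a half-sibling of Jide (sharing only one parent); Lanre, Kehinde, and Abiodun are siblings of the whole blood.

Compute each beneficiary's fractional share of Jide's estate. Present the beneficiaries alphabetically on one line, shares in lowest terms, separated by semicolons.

No spouse, descendants, or parent survives, so the estate passes to Jide's siblings per stirpes.
Half-blood siblings count for one-half the weight of whole-blood siblings at the initial division.
Dividing 1 in proportion to weights (total weight 7/2): Lanre (weight 1) → 2/7; Chukwudi (weight 1/2) → 1/7; Kehinde (weight 1) → 2/7; Abiodun (weight 1) → 2/7.
Lanre is living and takes 2/7.
Chukwudi is living and takes 1/7.
Kehinde predeceased; the 2/7 allotted to Kehinde's branch passes to Kehinde's issue by representation.
Adaeze is the sole taker at this level and receives the full 2/7.
Abiodun predeceased; the 2/7 allotted to Abiodun's branch passes to Abiodun's issue by representation.
The 2/7 is divided into 3 equal shares of 2/21 among Segun, Chidinma, Temitope.
Segun is living and takes 2/21.
Chidinma is living and takes 2/21.
Temitope is living and takes 2/21.

Adaeze 2/7; Chidinma 2/21; Chukwudi 1/7; Lanre 2/7; Segun 2/21; Temitope 2/21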